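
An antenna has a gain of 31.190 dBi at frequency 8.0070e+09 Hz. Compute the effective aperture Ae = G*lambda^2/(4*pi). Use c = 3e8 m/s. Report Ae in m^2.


lambda = c / f = 3.0000e+08 / 8.0070e+09 = 0.03746722 m
G_linear = 10^(31.190/10) = 1315.225
Ae = G_linear * lambda^2 / (4*pi) = 1315.225 * 0.03746722^2 / (4*pi) = 0.1469 m^2

0.1469 m^2


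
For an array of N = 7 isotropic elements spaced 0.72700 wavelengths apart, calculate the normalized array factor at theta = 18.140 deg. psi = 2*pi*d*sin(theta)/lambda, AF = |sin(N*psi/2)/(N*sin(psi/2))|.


psi = 2*pi*0.72700*sin(18.140 deg) = 1.422162 rad
AF = |sin(7*1.422162/2) / (7*sin(1.422162/2))| = 0.2112

0.2112


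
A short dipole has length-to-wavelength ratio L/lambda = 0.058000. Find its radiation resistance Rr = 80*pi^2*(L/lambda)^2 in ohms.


Rr = 80 * pi^2 * (0.058000)^2 = 80 * 9.869604 * 3.364000e-03 = 2.656 ohm

2.656 ohm


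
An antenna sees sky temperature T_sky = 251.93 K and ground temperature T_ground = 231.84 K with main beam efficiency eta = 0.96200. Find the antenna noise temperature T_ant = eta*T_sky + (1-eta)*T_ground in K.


T_ant = 0.96200 * 251.93 + (1 - 0.96200) * 231.84 = 251.2 K

251.2 K


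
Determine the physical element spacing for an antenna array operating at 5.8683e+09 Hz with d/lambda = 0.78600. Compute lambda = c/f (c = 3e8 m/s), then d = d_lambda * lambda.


lambda = c / f = 3.0000e+08 / 5.8683e+09 = 0.05112213 m
d = 0.78600 * 0.05112213 = 0.04018 m

0.04018 m


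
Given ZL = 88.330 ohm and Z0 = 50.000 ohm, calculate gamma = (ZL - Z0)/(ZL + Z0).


gamma = (88.330 - 50.000) / (88.330 + 50.000) = 0.2771

0.2771


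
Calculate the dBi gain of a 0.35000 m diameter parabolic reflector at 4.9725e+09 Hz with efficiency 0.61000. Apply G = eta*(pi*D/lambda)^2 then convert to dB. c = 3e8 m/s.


lambda = c / f = 3.0000e+08 / 4.9725e+09 = 0.06033183 m
G_linear = 0.61000 * (pi * 0.35000 / 0.06033183)^2 = 202.6155
G_dBi = 10 * log10(202.6155) = 23.07 dBi

23.07 dBi


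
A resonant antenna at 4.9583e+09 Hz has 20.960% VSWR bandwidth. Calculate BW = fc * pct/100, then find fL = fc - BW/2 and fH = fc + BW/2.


BW = 4.9583e+09 * 20.960/100 = 1.039260e+09 Hz
fL = 4.9583e+09 - 1.039260e+09/2 = 4.439e+09 Hz
fH = 4.9583e+09 + 1.039260e+09/2 = 5.478e+09 Hz

BW=1.039e+09 Hz, fL=4.439e+09 Hz, fH=5.478e+09 Hz


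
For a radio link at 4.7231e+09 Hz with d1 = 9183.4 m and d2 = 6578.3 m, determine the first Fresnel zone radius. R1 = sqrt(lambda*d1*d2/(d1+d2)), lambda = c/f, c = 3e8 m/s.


lambda = c / f = 3.0000e+08 / 4.7231e+09 = 0.06351760 m
R1 = sqrt(0.06351760 * 9183.4 * 6578.3 / (9183.4 + 6578.3)) = 15.60 m

15.60 m


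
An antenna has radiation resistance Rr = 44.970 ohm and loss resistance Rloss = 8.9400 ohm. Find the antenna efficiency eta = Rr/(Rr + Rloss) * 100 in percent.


eta = 44.970 / (44.970 + 8.9400) * 100 = 83.42%

83.42%


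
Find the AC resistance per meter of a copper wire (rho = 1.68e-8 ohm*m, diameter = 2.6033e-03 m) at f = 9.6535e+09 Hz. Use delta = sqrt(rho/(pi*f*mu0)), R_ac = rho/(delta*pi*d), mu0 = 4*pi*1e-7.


delta = sqrt(1.68e-8 / (pi * 9.6535e+09 * 4*pi*1e-7)) = 6.639454e-07 m
R_ac = 1.68e-8 / (6.639454e-07 * pi * 2.6033e-03) = 3.094 ohm/m

3.094 ohm/m


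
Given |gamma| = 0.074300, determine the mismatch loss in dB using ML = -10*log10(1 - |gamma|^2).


ML = -10 * log10(1 - 0.074300^2) = -10 * log10(0.99447951) = 0.02404 dB

0.02404 dB


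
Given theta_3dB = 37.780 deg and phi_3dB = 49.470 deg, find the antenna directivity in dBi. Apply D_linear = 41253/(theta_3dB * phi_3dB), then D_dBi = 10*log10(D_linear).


D_linear = 41253 / (37.780 * 49.470) = 22.07251
D_dBi = 10 * log10(22.07251) = 13.44 dBi

13.44 dBi


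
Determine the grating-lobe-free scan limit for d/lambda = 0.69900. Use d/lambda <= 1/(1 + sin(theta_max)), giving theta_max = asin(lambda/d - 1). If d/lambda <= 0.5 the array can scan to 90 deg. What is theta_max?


lambda/d - 1 = 1/0.69900 - 1 = 0.4306152
theta_max = asin(0.4306152) = 25.51 deg

25.51 deg


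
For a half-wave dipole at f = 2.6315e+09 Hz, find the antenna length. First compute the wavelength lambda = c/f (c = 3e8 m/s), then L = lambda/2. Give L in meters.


lambda = c / f = 3.0000e+08 / 2.6315e+09 = 0.1140034 m
L = lambda / 2 = 0.1140034 / 2 = 0.05700 m

0.05700 m


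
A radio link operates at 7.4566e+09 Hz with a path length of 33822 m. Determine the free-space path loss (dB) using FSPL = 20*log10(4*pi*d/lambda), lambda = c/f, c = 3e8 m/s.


lambda = c / f = 3.0000e+08 / 7.4566e+09 = 0.04023281 m
FSPL = 20 * log10(4*pi*33822/0.04023281) = 140.5 dB

140.5 dB


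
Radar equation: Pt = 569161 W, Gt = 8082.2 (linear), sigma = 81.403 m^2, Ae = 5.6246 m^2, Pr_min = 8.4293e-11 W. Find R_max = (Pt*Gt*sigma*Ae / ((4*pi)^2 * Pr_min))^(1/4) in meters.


R^4 = 569161*8082.2*81.403*5.6246 / ((4*pi)^2 * 8.4293e-11) = 1.582288e+20
R_max = 1.582288e+20^0.25 = 112156 m

112156 m


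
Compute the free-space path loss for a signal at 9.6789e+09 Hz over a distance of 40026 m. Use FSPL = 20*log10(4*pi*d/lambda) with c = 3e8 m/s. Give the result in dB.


lambda = c / f = 3.0000e+08 / 9.6789e+09 = 0.03099526 m
FSPL = 20 * log10(4*pi*40026/0.03099526) = 144.2 dB

144.2 dB


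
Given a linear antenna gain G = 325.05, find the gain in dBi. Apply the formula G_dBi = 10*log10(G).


G_dBi = 10 * log10(325.05) = 25.12 dBi

25.12 dBi


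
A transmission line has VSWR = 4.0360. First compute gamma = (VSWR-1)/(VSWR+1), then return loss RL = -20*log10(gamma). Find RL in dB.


gamma = (4.0360 - 1) / (4.0360 + 1) = 0.6028594
RL = -20 * log10(0.6028594) = 4.396 dB

4.396 dB


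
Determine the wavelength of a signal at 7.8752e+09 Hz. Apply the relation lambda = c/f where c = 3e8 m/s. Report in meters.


lambda = c / f = 3.0000e+08 / 7.8752e+09 = 0.03809 m

0.03809 m


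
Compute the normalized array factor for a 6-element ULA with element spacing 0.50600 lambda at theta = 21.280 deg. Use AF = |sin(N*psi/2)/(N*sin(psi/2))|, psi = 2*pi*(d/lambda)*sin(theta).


psi = 2*pi*0.50600*sin(21.280 deg) = 1.153848 rad
AF = |sin(6*1.153848/2) / (6*sin(1.153848/2))| = 0.09610

0.09610


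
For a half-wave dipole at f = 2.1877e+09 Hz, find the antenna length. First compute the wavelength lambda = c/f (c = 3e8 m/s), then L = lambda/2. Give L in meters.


lambda = c / f = 3.0000e+08 / 2.1877e+09 = 0.1371303 m
L = lambda / 2 = 0.1371303 / 2 = 0.06857 m

0.06857 m


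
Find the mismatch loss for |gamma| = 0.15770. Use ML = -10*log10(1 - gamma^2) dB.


ML = -10 * log10(1 - 0.15770^2) = -10 * log10(0.97513071) = 0.1094 dB

0.1094 dB


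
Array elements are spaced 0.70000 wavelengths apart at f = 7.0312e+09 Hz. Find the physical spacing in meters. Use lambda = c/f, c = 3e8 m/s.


lambda = c / f = 3.0000e+08 / 7.0312e+09 = 0.04266697 m
d = 0.70000 * 0.04266697 = 0.02987 m

0.02987 m


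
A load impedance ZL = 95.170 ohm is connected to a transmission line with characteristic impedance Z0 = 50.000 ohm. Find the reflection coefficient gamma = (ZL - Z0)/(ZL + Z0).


gamma = (95.170 - 50.000) / (95.170 + 50.000) = 0.3112

0.3112


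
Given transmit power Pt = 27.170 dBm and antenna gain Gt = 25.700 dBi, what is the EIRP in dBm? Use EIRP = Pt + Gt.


EIRP = Pt + Gt = 27.170 + 25.700 = 52.87 dBm

52.87 dBm


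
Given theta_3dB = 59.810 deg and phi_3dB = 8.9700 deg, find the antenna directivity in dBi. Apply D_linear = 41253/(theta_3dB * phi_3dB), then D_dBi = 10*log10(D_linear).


D_linear = 41253 / (59.810 * 8.9700) = 76.89344
D_dBi = 10 * log10(76.89344) = 18.86 dBi

18.86 dBi


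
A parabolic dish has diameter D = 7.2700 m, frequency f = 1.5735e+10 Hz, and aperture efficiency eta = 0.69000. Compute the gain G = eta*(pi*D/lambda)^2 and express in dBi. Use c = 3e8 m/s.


lambda = c / f = 3.0000e+08 / 1.5735e+10 = 0.01906578 m
G_linear = 0.69000 * (pi * 7.2700 / 0.01906578)^2 = 990167.1
G_dBi = 10 * log10(990167.1) = 59.96 dBi

59.96 dBi


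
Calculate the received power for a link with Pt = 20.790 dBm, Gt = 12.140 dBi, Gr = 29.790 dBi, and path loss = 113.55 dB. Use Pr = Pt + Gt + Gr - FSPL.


Pr = 20.790 + 12.140 + 29.790 - 113.55 = -50.83 dBm

-50.83 dBm


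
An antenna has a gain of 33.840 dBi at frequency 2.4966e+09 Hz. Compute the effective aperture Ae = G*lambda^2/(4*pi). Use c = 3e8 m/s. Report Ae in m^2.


lambda = c / f = 3.0000e+08 / 2.4966e+09 = 0.1201634 m
G_linear = 10^(33.840/10) = 2421.029
Ae = G_linear * lambda^2 / (4*pi) = 2421.029 * 0.1201634^2 / (4*pi) = 2.782 m^2

2.782 m^2


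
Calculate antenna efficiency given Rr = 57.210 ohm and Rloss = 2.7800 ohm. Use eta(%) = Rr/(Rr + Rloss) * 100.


eta = 57.210 / (57.210 + 2.7800) * 100 = 95.37%

95.37%


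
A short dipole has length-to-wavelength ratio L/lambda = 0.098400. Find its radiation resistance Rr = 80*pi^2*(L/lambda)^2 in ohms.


Rr = 80 * pi^2 * (0.098400)^2 = 80 * 9.869604 * 9.682560e-03 = 7.645 ohm

7.645 ohm


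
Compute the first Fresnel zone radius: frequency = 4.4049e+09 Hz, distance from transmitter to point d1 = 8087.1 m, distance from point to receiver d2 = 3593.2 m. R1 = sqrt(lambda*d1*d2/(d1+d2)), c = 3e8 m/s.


lambda = c / f = 3.0000e+08 / 4.4049e+09 = 0.06810597 m
R1 = sqrt(0.06810597 * 8087.1 * 3593.2 / (8087.1 + 3593.2)) = 13.02 m

13.02 m


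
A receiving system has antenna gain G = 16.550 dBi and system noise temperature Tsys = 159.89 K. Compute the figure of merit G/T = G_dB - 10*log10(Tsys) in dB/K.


G/T = 16.550 - 10*log10(159.89) = 16.550 - 22.03821 = -5.488 dB/K

-5.488 dB/K


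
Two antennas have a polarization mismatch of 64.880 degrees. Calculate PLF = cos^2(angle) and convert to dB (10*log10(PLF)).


PLF_linear = cos^2(64.880 deg) = 0.1802134
PLF_dB = 10 * log10(0.1802134) = -7.442 dB

-7.442 dB


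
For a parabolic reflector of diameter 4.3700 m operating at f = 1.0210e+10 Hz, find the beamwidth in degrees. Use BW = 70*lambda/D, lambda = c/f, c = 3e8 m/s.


lambda = c / f = 3.0000e+08 / 1.0210e+10 = 0.02938296 m
BW = 70 * 0.02938296 / 4.3700 = 0.4707 deg

0.4707 deg


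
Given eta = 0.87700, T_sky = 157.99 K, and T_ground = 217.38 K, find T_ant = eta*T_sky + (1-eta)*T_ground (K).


T_ant = 0.87700 * 157.99 + (1 - 0.87700) * 217.38 = 165.3 K

165.3 K


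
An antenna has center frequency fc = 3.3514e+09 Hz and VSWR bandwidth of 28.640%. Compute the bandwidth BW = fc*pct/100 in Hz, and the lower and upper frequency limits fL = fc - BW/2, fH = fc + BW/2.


BW = 3.3514e+09 * 28.640/100 = 9.598410e+08 Hz
fL = 3.3514e+09 - 9.598410e+08/2 = 2.871e+09 Hz
fH = 3.3514e+09 + 9.598410e+08/2 = 3.831e+09 Hz

BW=9.598e+08 Hz, fL=2.871e+09 Hz, fH=3.831e+09 Hz


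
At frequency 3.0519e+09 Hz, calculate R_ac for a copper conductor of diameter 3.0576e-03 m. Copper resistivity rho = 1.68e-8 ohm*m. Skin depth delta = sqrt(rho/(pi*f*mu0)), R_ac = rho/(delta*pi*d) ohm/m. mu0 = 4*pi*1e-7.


delta = sqrt(1.68e-8 / (pi * 3.0519e+09 * 4*pi*1e-7)) = 1.180836e-06 m
R_ac = 1.68e-8 / (1.180836e-06 * pi * 3.0576e-03) = 1.481 ohm/m

1.481 ohm/m


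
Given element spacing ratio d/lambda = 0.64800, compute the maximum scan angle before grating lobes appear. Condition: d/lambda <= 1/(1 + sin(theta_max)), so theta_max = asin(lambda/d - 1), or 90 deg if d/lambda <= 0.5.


lambda/d - 1 = 1/0.64800 - 1 = 0.5432099
theta_max = asin(0.5432099) = 32.90 deg

32.90 deg


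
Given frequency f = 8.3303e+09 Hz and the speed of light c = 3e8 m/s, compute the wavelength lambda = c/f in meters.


lambda = c / f = 3.0000e+08 / 8.3303e+09 = 0.03601 m

0.03601 m


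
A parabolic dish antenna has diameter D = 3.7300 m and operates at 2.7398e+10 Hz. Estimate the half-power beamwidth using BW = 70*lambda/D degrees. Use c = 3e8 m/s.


lambda = c / f = 3.0000e+08 / 2.7398e+10 = 0.01094970 m
BW = 70 * 0.01094970 / 3.7300 = 0.2055 deg

0.2055 deg


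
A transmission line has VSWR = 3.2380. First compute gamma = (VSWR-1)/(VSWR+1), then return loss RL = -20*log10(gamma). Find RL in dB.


gamma = (3.2380 - 1) / (3.2380 + 1) = 0.5280793
RL = -20 * log10(0.5280793) = 5.546 dB

5.546 dB


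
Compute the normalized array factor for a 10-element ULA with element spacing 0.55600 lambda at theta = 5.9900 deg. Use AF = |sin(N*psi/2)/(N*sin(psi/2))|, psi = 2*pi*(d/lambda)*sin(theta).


psi = 2*pi*0.55600*sin(5.9900 deg) = 0.3645587 rad
AF = |sin(10*0.3645587/2) / (10*sin(0.3645587/2))| = 0.5342

0.5342


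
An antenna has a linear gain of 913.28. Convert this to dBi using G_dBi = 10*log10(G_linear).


G_dBi = 10 * log10(913.28) = 29.61 dBi

29.61 dBi


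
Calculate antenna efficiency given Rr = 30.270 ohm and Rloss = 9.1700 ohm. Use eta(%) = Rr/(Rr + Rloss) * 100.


eta = 30.270 / (30.270 + 9.1700) * 100 = 76.75%

76.75%


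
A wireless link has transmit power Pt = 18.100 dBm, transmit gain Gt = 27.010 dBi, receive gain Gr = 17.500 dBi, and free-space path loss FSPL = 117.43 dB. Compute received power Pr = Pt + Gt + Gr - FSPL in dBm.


Pr = 18.100 + 27.010 + 17.500 - 117.43 = -54.82 dBm

-54.82 dBm


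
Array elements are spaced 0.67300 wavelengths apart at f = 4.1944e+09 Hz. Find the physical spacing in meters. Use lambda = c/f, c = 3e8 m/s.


lambda = c / f = 3.0000e+08 / 4.1944e+09 = 0.07152394 m
d = 0.67300 * 0.07152394 = 0.04814 m

0.04814 m


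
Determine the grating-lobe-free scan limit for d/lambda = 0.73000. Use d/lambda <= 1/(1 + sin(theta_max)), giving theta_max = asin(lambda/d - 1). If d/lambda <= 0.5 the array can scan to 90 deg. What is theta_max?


lambda/d - 1 = 1/0.73000 - 1 = 0.3698630
theta_max = asin(0.3698630) = 21.71 deg

21.71 deg


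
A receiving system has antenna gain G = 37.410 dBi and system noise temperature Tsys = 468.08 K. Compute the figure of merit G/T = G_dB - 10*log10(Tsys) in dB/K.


G/T = 37.410 - 10*log10(468.08) = 37.410 - 26.70320 = 10.71 dB/K

10.71 dB/K


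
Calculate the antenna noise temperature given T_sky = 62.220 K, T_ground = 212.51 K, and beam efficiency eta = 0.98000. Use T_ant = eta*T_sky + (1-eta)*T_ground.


T_ant = 0.98000 * 62.220 + (1 - 0.98000) * 212.51 = 65.23 K

65.23 K


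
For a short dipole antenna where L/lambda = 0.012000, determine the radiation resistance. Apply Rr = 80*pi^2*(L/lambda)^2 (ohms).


Rr = 80 * pi^2 * (0.012000)^2 = 80 * 9.869604 * 1.440000e-04 = 0.1137 ohm

0.1137 ohm


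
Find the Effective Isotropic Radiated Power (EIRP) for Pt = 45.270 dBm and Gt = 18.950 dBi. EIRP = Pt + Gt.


EIRP = Pt + Gt = 45.270 + 18.950 = 64.22 dBm

64.22 dBm


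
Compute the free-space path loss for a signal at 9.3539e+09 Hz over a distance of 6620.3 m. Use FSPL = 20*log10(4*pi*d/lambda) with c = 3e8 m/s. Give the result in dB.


lambda = c / f = 3.0000e+08 / 9.3539e+09 = 0.03207218 m
FSPL = 20 * log10(4*pi*6620.3/0.03207218) = 128.3 dB

128.3 dB


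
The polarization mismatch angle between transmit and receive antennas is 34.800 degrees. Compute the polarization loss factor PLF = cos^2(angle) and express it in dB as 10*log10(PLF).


PLF_linear = cos^2(34.800 deg) = 0.6742860
PLF_dB = 10 * log10(0.6742860) = -1.712 dB

-1.712 dB


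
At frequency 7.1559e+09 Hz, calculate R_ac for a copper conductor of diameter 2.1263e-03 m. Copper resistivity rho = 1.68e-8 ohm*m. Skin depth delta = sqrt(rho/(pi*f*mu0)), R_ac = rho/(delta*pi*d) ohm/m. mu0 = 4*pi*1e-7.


delta = sqrt(1.68e-8 / (pi * 7.1559e+09 * 4*pi*1e-7)) = 7.711567e-07 m
R_ac = 1.68e-8 / (7.711567e-07 * pi * 2.1263e-03) = 3.261 ohm/m

3.261 ohm/m


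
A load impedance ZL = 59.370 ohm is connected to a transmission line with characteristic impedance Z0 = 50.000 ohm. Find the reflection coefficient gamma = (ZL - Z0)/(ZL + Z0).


gamma = (59.370 - 50.000) / (59.370 + 50.000) = 0.08567

0.08567


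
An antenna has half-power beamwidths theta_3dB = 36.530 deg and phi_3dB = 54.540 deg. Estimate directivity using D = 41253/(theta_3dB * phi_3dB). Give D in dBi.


D_linear = 41253 / (36.530 * 54.540) = 20.70574
D_dBi = 10 * log10(20.70574) = 13.16 dBi

13.16 dBi


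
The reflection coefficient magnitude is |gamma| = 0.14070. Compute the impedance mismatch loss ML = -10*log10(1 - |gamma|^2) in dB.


ML = -10 * log10(1 - 0.14070^2) = -10 * log10(0.98020351) = 0.08684 dB

0.08684 dB


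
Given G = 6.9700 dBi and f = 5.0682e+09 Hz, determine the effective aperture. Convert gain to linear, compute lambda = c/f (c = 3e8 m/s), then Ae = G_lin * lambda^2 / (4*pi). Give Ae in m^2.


lambda = c / f = 3.0000e+08 / 5.0682e+09 = 0.05919261 m
G_linear = 10^(6.9700/10) = 4.977371
Ae = G_linear * lambda^2 / (4*pi) = 4.977371 * 0.05919261^2 / (4*pi) = 1.388e-03 m^2

1.388e-03 m^2


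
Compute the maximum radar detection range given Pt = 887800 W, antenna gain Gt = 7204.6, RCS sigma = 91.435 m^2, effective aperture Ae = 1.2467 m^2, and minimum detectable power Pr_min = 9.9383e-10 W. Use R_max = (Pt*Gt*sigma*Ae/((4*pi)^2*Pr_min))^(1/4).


R^4 = 887800*7204.6*91.435*1.2467 / ((4*pi)^2 * 9.9383e-10) = 4.645876e+18
R_max = 4.645876e+18^0.25 = 46427 m

46427 m


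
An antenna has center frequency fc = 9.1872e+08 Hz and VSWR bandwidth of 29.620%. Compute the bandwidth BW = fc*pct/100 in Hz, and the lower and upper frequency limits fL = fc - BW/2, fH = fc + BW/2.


BW = 9.1872e+08 * 29.620/100 = 2.721249e+08 Hz
fL = 9.1872e+08 - 2.721249e+08/2 = 7.827e+08 Hz
fH = 9.1872e+08 + 2.721249e+08/2 = 1.055e+09 Hz

BW=2.721e+08 Hz, fL=7.827e+08 Hz, fH=1.055e+09 Hz


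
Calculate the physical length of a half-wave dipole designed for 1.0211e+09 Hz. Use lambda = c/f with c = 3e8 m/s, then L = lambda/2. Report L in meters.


lambda = c / f = 3.0000e+08 / 1.0211e+09 = 0.2938008 m
L = lambda / 2 = 0.2938008 / 2 = 0.1469 m

0.1469 m


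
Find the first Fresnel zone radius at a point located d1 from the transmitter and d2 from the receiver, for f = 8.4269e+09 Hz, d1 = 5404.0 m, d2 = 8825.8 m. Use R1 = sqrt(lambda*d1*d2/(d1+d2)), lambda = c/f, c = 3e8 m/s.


lambda = c / f = 3.0000e+08 / 8.4269e+09 = 0.03560028 m
R1 = sqrt(0.03560028 * 5404.0 * 8825.8 / (5404.0 + 8825.8)) = 10.92 m

10.92 m


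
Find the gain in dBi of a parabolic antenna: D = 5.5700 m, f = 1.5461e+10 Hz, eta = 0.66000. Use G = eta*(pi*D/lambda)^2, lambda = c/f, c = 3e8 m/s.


lambda = c / f = 3.0000e+08 / 1.5461e+10 = 0.01940366 m
G_linear = 0.66000 * (pi * 5.5700 / 0.01940366)^2 = 536768.2
G_dBi = 10 * log10(536768.2) = 57.30 dBi

57.30 dBi


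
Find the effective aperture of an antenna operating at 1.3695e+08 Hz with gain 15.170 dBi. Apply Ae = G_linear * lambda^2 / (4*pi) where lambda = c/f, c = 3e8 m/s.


lambda = c / f = 3.0000e+08 / 1.3695e+08 = 2.190581 m
G_linear = 10^(15.170/10) = 32.88516
Ae = G_linear * lambda^2 / (4*pi) = 32.88516 * 2.190581^2 / (4*pi) = 12.56 m^2

12.56 m^2


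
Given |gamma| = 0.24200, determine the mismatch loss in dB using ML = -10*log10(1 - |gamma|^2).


ML = -10 * log10(1 - 0.24200^2) = -10 * log10(0.941436) = 0.2621 dB

0.2621 dB


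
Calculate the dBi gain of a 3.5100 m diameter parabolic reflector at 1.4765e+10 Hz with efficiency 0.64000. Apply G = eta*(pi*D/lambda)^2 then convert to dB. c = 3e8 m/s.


lambda = c / f = 3.0000e+08 / 1.4765e+10 = 0.02031832 m
G_linear = 0.64000 * (pi * 3.5100 / 0.02031832)^2 = 188503.0
G_dBi = 10 * log10(188503.0) = 52.75 dBi

52.75 dBi


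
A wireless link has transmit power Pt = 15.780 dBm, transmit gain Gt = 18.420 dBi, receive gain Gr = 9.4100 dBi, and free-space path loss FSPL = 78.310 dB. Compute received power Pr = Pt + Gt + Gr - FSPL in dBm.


Pr = 15.780 + 18.420 + 9.4100 - 78.310 = -34.70 dBm

-34.70 dBm


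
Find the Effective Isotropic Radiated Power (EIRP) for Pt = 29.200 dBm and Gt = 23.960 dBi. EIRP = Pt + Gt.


EIRP = Pt + Gt = 29.200 + 23.960 = 53.16 dBm

53.16 dBm


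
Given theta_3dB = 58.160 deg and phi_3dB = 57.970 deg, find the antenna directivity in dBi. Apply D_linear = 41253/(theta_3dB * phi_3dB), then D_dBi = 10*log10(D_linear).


D_linear = 41253 / (58.160 * 57.970) = 12.23567
D_dBi = 10 * log10(12.23567) = 10.88 dBi

10.88 dBi


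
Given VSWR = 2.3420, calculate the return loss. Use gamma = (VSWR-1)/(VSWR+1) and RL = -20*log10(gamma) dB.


gamma = (2.3420 - 1) / (2.3420 + 1) = 0.4015560
RL = -20 * log10(0.4015560) = 7.925 dB

7.925 dB


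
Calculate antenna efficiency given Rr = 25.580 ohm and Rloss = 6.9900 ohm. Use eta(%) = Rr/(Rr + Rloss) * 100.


eta = 25.580 / (25.580 + 6.9900) * 100 = 78.54%

78.54%


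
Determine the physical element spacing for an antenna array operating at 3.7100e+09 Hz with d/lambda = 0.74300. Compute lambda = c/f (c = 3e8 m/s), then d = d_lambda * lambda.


lambda = c / f = 3.0000e+08 / 3.7100e+09 = 0.08086253 m
d = 0.74300 * 0.08086253 = 0.06008 m

0.06008 m


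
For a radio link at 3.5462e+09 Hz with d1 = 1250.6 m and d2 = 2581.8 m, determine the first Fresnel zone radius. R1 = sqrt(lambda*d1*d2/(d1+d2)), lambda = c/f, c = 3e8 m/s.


lambda = c / f = 3.0000e+08 / 3.5462e+09 = 0.08459760 m
R1 = sqrt(0.08459760 * 1250.6 * 2581.8 / (1250.6 + 2581.8)) = 8.442 m

8.442 m


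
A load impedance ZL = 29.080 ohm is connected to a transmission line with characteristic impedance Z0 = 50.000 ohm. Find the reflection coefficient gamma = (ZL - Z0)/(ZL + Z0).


gamma = (29.080 - 50.000) / (29.080 + 50.000) = -0.2645

-0.2645


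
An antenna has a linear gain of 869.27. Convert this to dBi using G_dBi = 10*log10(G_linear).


G_dBi = 10 * log10(869.27) = 29.39 dBi

29.39 dBi


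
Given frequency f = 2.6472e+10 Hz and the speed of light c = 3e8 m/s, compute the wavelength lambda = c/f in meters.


lambda = c / f = 3.0000e+08 / 2.6472e+10 = 0.01133 m

0.01133 m


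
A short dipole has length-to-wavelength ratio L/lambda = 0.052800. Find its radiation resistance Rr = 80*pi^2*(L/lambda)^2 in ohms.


Rr = 80 * pi^2 * (0.052800)^2 = 80 * 9.869604 * 2.787840e-03 = 2.201 ohm

2.201 ohm


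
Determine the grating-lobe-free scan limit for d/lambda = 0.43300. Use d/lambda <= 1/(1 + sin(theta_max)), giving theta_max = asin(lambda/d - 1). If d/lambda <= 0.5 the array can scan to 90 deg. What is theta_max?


lambda/d - 1 = 1/0.43300 - 1 = 1.309469 >= 1
d/lambda <= 0.5, so the array can scan to endfire without grating lobes: theta_max = 90 deg

90 deg


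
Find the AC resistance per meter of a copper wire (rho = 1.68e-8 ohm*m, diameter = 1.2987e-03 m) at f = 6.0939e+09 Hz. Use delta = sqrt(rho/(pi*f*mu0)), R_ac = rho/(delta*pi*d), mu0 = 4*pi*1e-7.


delta = sqrt(1.68e-8 / (pi * 6.0939e+09 * 4*pi*1e-7)) = 8.356552e-07 m
R_ac = 1.68e-8 / (8.356552e-07 * pi * 1.2987e-03) = 4.927 ohm/m

4.927 ohm/m


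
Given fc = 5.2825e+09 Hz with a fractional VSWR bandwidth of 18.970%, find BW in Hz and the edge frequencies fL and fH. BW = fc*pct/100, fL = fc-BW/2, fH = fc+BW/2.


BW = 5.2825e+09 * 18.970/100 = 1.002090e+09 Hz
fL = 5.2825e+09 - 1.002090e+09/2 = 4.781e+09 Hz
fH = 5.2825e+09 + 1.002090e+09/2 = 5.784e+09 Hz

BW=1.002e+09 Hz, fL=4.781e+09 Hz, fH=5.784e+09 Hz


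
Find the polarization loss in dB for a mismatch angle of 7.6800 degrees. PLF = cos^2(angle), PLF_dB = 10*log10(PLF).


PLF_linear = cos^2(7.6800 deg) = 0.9821403
PLF_dB = 10 * log10(0.9821403) = -0.07826 dB

-0.07826 dB


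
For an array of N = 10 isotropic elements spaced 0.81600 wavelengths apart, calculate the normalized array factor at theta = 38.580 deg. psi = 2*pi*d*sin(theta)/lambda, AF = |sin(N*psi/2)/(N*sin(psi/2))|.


psi = 2*pi*0.81600*sin(38.580 deg) = 3.197281 rad
AF = |sin(10*3.197281/2) / (10*sin(3.197281/2))| = 0.02750

0.02750


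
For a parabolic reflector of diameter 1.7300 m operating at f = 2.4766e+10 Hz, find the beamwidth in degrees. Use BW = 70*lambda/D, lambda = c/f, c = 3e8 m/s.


lambda = c / f = 3.0000e+08 / 2.4766e+10 = 0.01211338 m
BW = 70 * 0.01211338 / 1.7300 = 0.4901 deg

0.4901 deg


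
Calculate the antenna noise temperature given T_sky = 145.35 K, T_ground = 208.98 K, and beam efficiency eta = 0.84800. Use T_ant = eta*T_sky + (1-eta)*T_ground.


T_ant = 0.84800 * 145.35 + (1 - 0.84800) * 208.98 = 155.0 K

155.0 K


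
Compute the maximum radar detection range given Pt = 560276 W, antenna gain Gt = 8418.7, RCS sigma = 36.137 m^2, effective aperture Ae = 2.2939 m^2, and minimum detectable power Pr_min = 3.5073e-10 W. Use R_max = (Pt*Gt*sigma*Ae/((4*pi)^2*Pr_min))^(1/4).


R^4 = 560276*8418.7*36.137*2.2939 / ((4*pi)^2 * 3.5073e-10) = 7.059615e+18
R_max = 7.059615e+18^0.25 = 51546 m

51546 m


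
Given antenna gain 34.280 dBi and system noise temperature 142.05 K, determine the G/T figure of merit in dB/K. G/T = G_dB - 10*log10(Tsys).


G/T = 34.280 - 10*log10(142.05) = 34.280 - 21.52441 = 12.76 dB/K

12.76 dB/K


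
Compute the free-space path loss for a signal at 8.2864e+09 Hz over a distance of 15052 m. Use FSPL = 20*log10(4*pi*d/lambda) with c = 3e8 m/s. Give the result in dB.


lambda = c / f = 3.0000e+08 / 8.2864e+09 = 0.03620390 m
FSPL = 20 * log10(4*pi*15052/0.03620390) = 134.4 dB

134.4 dB


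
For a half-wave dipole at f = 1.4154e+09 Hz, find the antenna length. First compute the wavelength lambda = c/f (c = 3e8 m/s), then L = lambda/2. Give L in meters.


lambda = c / f = 3.0000e+08 / 1.4154e+09 = 0.2119542 m
L = lambda / 2 = 0.2119542 / 2 = 0.1060 m

0.1060 m


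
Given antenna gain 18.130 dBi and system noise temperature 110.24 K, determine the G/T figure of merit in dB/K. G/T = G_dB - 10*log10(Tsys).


G/T = 18.130 - 10*log10(110.24) = 18.130 - 20.42339 = -2.293 dB/K

-2.293 dB/K


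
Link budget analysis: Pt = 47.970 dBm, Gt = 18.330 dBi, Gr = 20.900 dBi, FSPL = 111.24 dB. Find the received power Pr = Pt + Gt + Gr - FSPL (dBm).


Pr = 47.970 + 18.330 + 20.900 - 111.24 = -24.04 dBm

-24.04 dBm


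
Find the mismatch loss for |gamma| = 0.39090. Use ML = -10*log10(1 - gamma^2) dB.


ML = -10 * log10(1 - 0.39090^2) = -10 * log10(0.84719719) = 0.7202 dB

0.7202 dB


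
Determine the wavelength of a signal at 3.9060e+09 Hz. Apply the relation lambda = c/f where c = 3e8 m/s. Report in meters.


lambda = c / f = 3.0000e+08 / 3.9060e+09 = 0.07680 m

0.07680 m


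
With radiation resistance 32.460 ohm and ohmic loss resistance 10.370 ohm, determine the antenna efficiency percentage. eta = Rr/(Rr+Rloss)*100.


eta = 32.460 / (32.460 + 10.370) * 100 = 75.79%

75.79%


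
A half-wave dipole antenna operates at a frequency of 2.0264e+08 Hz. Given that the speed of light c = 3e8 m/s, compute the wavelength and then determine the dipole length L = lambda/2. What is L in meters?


lambda = c / f = 3.0000e+08 / 2.0264e+08 = 1.480458 m
L = lambda / 2 = 1.480458 / 2 = 0.7402 m

0.7402 m


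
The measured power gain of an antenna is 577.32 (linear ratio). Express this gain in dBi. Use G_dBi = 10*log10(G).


G_dBi = 10 * log10(577.32) = 27.61 dBi

27.61 dBi


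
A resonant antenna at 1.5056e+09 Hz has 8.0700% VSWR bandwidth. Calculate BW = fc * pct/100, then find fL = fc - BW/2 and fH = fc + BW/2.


BW = 1.5056e+09 * 8.0700/100 = 1.215019e+08 Hz
fL = 1.5056e+09 - 1.215019e+08/2 = 1.445e+09 Hz
fH = 1.5056e+09 + 1.215019e+08/2 = 1.566e+09 Hz

BW=1.215e+08 Hz, fL=1.445e+09 Hz, fH=1.566e+09 Hz


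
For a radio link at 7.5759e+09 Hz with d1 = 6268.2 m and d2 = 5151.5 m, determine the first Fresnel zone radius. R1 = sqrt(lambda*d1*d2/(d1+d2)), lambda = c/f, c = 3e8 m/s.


lambda = c / f = 3.0000e+08 / 7.5759e+09 = 0.03959926 m
R1 = sqrt(0.03959926 * 6268.2 * 5151.5 / (6268.2 + 5151.5)) = 10.58 m

10.58 m


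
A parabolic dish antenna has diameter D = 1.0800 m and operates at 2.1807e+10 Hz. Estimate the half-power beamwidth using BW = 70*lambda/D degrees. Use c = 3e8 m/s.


lambda = c / f = 3.0000e+08 / 2.1807e+10 = 0.01375705 m
BW = 70 * 0.01375705 / 1.0800 = 0.8917 deg

0.8917 deg


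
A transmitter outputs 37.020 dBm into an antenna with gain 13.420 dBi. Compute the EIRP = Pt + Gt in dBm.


EIRP = Pt + Gt = 37.020 + 13.420 = 50.44 dBm

50.44 dBm


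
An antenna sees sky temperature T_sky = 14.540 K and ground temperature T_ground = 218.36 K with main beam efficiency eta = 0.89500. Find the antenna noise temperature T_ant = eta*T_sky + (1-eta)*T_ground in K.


T_ant = 0.89500 * 14.540 + (1 - 0.89500) * 218.36 = 35.94 K

35.94 K


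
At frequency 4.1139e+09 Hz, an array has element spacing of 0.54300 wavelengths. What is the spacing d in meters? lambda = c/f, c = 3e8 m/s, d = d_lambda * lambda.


lambda = c / f = 3.0000e+08 / 4.1139e+09 = 0.07292350 m
d = 0.54300 * 0.07292350 = 0.03960 m

0.03960 m


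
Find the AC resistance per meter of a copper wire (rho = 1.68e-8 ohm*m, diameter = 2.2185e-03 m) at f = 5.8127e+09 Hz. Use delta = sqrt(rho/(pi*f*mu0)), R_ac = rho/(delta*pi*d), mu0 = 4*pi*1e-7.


delta = sqrt(1.68e-8 / (pi * 5.8127e+09 * 4*pi*1e-7)) = 8.556296e-07 m
R_ac = 1.68e-8 / (8.556296e-07 * pi * 2.2185e-03) = 2.817 ohm/m

2.817 ohm/m


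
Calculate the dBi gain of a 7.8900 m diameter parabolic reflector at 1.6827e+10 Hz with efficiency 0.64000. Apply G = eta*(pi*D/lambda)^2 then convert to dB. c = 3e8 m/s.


lambda = c / f = 3.0000e+08 / 1.6827e+10 = 0.01782849 m
G_linear = 0.64000 * (pi * 7.8900 / 0.01782849)^2 = 1.237099e+06
G_dBi = 10 * log10(1.237099e+06) = 60.92 dBi

60.92 dBi


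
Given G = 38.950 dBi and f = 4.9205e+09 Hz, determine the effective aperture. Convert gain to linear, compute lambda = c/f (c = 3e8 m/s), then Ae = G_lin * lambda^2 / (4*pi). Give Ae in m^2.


lambda = c / f = 3.0000e+08 / 4.9205e+09 = 0.06096941 m
G_linear = 10^(38.950/10) = 7852.356
Ae = G_linear * lambda^2 / (4*pi) = 7852.356 * 0.06096941^2 / (4*pi) = 2.323 m^2

2.323 m^2


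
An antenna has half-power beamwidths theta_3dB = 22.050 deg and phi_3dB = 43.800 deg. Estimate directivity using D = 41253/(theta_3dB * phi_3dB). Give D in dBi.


D_linear = 41253 / (22.050 * 43.800) = 42.71425
D_dBi = 10 * log10(42.71425) = 16.31 dBi

16.31 dBi


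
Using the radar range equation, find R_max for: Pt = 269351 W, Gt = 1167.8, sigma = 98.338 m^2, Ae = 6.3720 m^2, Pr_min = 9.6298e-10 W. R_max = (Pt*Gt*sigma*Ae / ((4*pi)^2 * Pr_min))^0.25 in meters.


R^4 = 269351*1167.8*98.338*6.3720 / ((4*pi)^2 * 9.6298e-10) = 1.296126e+18
R_max = 1.296126e+18^0.25 = 33741 m

33741 m


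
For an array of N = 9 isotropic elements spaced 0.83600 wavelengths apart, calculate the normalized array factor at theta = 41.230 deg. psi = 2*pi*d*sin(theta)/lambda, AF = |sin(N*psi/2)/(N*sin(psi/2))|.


psi = 2*pi*0.83600*sin(41.230 deg) = 3.461995 rad
AF = |sin(9*3.461995/2) / (9*sin(3.461995/2))| = 0.01448

0.01448


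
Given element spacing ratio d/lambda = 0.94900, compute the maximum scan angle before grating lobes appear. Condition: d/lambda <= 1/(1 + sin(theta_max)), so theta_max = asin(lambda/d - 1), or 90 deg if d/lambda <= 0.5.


lambda/d - 1 = 1/0.94900 - 1 = 0.05374078
theta_max = asin(0.05374078) = 3.081 deg

3.081 deg


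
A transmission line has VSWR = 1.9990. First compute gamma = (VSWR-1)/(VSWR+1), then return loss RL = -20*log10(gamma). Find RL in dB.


gamma = (1.9990 - 1) / (1.9990 + 1) = 0.3331110
RL = -20 * log10(0.3331110) = 9.548 dB

9.548 dB


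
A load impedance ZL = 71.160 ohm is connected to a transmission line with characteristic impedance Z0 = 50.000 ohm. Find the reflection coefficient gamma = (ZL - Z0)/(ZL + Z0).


gamma = (71.160 - 50.000) / (71.160 + 50.000) = 0.1746

0.1746


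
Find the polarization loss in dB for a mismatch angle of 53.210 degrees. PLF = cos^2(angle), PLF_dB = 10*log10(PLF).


PLF_linear = cos^2(53.210 deg) = 0.3586618
PLF_dB = 10 * log10(0.3586618) = -4.453 dB

-4.453 dB


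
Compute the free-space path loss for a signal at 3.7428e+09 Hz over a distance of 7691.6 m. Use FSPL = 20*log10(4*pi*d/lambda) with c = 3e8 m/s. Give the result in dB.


lambda = c / f = 3.0000e+08 / 3.7428e+09 = 0.08015390 m
FSPL = 20 * log10(4*pi*7691.6/0.08015390) = 121.6 dB

121.6 dB


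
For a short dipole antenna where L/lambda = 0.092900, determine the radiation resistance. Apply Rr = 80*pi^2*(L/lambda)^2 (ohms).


Rr = 80 * pi^2 * (0.092900)^2 = 80 * 9.869604 * 8.630410e-03 = 6.814 ohm

6.814 ohm


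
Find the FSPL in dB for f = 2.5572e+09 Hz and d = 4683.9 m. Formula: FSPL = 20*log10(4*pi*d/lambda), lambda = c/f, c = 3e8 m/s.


lambda = c / f = 3.0000e+08 / 2.5572e+09 = 0.1173158 m
FSPL = 20 * log10(4*pi*4683.9/0.1173158) = 114.0 dB

114.0 dB


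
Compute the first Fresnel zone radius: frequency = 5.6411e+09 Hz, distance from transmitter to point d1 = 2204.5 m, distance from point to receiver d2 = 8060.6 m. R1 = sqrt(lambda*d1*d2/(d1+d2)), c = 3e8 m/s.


lambda = c / f = 3.0000e+08 / 5.6411e+09 = 0.05318112 m
R1 = sqrt(0.05318112 * 2204.5 * 8060.6 / (2204.5 + 8060.6)) = 9.595 m

9.595 m


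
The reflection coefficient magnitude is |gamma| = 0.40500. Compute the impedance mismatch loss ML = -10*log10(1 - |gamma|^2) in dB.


ML = -10 * log10(1 - 0.40500^2) = -10 * log10(0.835975) = 0.7781 dB

0.7781 dB


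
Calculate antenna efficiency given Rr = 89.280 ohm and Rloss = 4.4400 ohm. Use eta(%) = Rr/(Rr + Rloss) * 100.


eta = 89.280 / (89.280 + 4.4400) * 100 = 95.26%

95.26%


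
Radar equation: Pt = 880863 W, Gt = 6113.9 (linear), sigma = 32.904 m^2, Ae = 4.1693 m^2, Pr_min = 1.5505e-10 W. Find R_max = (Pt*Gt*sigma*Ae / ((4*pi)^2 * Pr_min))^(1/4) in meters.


R^4 = 880863*6113.9*32.904*4.1693 / ((4*pi)^2 * 1.5505e-10) = 3.017498e+19
R_max = 3.017498e+19^0.25 = 74116 m

74116 m


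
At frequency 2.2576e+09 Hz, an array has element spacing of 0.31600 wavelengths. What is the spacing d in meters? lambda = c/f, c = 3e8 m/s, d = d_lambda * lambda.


lambda = c / f = 3.0000e+08 / 2.2576e+09 = 0.1328845 m
d = 0.31600 * 0.1328845 = 0.04199 m

0.04199 m


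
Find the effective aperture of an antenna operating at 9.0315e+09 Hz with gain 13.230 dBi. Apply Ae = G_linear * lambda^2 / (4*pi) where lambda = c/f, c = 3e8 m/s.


lambda = c / f = 3.0000e+08 / 9.0315e+09 = 0.03321707 m
G_linear = 10^(13.230/10) = 21.03778
Ae = G_linear * lambda^2 / (4*pi) = 21.03778 * 0.03321707^2 / (4*pi) = 1.847e-03 m^2

1.847e-03 m^2


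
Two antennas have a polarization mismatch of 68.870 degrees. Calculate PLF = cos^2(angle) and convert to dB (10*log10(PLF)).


PLF_linear = cos^2(68.870 deg) = 0.1299496
PLF_dB = 10 * log10(0.1299496) = -8.862 dB

-8.862 dB


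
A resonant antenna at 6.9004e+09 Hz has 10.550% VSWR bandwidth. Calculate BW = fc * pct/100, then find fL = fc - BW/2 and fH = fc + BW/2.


BW = 6.9004e+09 * 10.550/100 = 7.279922e+08 Hz
fL = 6.9004e+09 - 7.279922e+08/2 = 6.536e+09 Hz
fH = 6.9004e+09 + 7.279922e+08/2 = 7.264e+09 Hz

BW=7.280e+08 Hz, fL=6.536e+09 Hz, fH=7.264e+09 Hz


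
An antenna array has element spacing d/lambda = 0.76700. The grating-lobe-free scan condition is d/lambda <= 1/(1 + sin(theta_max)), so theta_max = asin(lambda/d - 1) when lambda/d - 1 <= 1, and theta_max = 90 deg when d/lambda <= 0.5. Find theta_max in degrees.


lambda/d - 1 = 1/0.76700 - 1 = 0.3037810
theta_max = asin(0.3037810) = 17.68 deg

17.68 deg


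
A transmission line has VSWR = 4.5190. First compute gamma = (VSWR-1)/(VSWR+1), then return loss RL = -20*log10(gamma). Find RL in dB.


gamma = (4.5190 - 1) / (4.5190 + 1) = 0.6376155
RL = -20 * log10(0.6376155) = 3.909 dB

3.909 dB


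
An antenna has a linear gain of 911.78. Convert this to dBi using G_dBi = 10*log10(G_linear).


G_dBi = 10 * log10(911.78) = 29.60 dBi

29.60 dBi


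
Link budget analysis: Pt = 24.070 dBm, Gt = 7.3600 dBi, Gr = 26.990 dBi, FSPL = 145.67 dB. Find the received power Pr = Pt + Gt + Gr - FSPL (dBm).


Pr = 24.070 + 7.3600 + 26.990 - 145.67 = -87.25 dBm

-87.25 dBm


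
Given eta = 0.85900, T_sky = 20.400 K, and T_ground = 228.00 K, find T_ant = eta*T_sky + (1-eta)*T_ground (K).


T_ant = 0.85900 * 20.400 + (1 - 0.85900) * 228.00 = 49.67 K

49.67 K


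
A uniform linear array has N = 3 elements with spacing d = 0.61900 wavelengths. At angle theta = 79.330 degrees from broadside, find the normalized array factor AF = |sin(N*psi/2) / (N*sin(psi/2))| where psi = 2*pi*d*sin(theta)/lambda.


psi = 2*pi*0.61900*sin(79.330 deg) = 3.822045 rad
AF = |sin(3*3.822045/2) / (3*sin(3.822045/2))| = 0.1849

0.1849


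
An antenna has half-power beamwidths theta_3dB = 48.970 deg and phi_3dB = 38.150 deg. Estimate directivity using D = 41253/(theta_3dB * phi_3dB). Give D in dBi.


D_linear = 41253 / (48.970 * 38.150) = 22.08162
D_dBi = 10 * log10(22.08162) = 13.44 dBi

13.44 dBi


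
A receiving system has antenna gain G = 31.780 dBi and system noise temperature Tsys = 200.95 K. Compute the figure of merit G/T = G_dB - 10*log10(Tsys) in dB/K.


G/T = 31.780 - 10*log10(200.95) = 31.780 - 23.03088 = 8.749 dB/K

8.749 dB/K


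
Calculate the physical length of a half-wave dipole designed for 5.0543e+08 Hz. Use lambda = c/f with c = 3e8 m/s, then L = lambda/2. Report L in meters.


lambda = c / f = 3.0000e+08 / 5.0543e+08 = 0.5935540 m
L = lambda / 2 = 0.5935540 / 2 = 0.2968 m

0.2968 m


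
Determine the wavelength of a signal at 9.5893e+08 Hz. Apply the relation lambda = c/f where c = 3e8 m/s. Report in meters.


lambda = c / f = 3.0000e+08 / 9.5893e+08 = 0.3128 m

0.3128 m


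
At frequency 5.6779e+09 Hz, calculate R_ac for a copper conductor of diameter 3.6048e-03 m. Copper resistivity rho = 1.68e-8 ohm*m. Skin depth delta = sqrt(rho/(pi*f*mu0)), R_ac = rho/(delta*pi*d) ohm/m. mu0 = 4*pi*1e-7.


delta = sqrt(1.68e-8 / (pi * 5.6779e+09 * 4*pi*1e-7)) = 8.657269e-07 m
R_ac = 1.68e-8 / (8.657269e-07 * pi * 3.6048e-03) = 1.714 ohm/m

1.714 ohm/m


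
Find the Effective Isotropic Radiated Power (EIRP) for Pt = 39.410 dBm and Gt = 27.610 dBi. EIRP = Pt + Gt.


EIRP = Pt + Gt = 39.410 + 27.610 = 67.02 dBm

67.02 dBm


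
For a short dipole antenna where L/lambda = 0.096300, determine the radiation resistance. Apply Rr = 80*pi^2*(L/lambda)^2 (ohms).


Rr = 80 * pi^2 * (0.096300)^2 = 80 * 9.869604 * 9.273690e-03 = 7.322 ohm

7.322 ohm


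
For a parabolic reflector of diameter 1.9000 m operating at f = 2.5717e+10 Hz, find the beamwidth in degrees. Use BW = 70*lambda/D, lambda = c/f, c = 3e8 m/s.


lambda = c / f = 3.0000e+08 / 2.5717e+10 = 0.01166544 m
BW = 70 * 0.01166544 / 1.9000 = 0.4298 deg

0.4298 deg


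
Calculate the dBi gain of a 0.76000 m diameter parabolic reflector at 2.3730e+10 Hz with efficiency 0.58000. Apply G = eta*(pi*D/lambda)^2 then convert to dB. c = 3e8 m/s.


lambda = c / f = 3.0000e+08 / 2.3730e+10 = 0.01264223 m
G_linear = 0.58000 * (pi * 0.76000 / 0.01264223)^2 = 20687.48
G_dBi = 10 * log10(20687.48) = 43.16 dBi

43.16 dBi


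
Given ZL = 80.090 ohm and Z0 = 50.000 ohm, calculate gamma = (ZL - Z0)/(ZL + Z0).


gamma = (80.090 - 50.000) / (80.090 + 50.000) = 0.2313

0.2313


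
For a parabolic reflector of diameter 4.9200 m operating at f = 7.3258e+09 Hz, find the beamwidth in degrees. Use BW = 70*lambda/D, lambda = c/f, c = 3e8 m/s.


lambda = c / f = 3.0000e+08 / 7.3258e+09 = 0.04095116 m
BW = 70 * 0.04095116 / 4.9200 = 0.5826 deg

0.5826 deg


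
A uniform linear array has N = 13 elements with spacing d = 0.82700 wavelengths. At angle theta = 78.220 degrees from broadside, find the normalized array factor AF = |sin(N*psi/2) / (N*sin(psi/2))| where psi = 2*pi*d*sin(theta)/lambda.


psi = 2*pi*0.82700*sin(78.220 deg) = 5.086756 rad
AF = |sin(13*5.086756/2) / (13*sin(5.086756/2))| = 0.1362

0.1362


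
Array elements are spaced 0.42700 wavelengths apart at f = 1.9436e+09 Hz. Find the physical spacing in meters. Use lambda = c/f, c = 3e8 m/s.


lambda = c / f = 3.0000e+08 / 1.9436e+09 = 0.1543527 m
d = 0.42700 * 0.1543527 = 0.06591 m

0.06591 m


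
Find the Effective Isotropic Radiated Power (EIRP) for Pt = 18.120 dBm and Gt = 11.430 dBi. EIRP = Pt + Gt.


EIRP = Pt + Gt = 18.120 + 11.430 = 29.55 dBm

29.55 dBm
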